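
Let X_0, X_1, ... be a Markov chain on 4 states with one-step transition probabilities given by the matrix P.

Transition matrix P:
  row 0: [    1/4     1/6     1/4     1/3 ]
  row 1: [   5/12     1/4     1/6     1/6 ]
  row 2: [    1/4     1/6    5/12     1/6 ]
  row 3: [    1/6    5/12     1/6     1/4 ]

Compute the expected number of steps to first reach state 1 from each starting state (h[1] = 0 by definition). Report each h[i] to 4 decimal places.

First-step conditioning: h[1] = 0; for i ≠ 1, h[i] = 1 + Σ_k P[i][k]·h[k].
  h[0] = 1 + 1/4·h[0] + 1/4·h[2] + 1/3·h[3]
  h[2] = 1 + 1/4·h[0] + 5/12·h[2] + 1/6·h[3]
  h[3] = 1 + 1/6·h[0] + 1/6·h[2] + 1/4·h[3]
Solving the 3×3 linear system over states ≠ 1 gives exactly h = [768/179, 0, 804/179, 588/179] (h[1] = 0 is the target).

h = [4.2905, 0.0000, 4.4916, 3.2849]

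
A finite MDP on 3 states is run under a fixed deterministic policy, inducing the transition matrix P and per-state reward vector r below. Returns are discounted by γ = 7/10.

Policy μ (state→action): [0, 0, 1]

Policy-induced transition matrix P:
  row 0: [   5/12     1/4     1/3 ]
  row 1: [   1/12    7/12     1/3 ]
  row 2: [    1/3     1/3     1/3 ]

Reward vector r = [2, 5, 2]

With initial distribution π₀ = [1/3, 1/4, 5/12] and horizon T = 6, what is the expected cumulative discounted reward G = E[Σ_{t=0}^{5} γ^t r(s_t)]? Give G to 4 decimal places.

t=0: π = [0.3333, 0.2500, 0.4167], E[r] = 2.7500, γ^t·E[r] = 2.750000, running G = 2.750000
t=1: π = [0.2986, 0.3681, 0.3333], E[r] = 3.1042, γ^t·E[r] = 2.172917, running G = 4.922917
t=2: π = [0.2662, 0.4005, 0.3333], E[r] = 3.2014, γ^t·E[r] = 1.568681, running G = 6.491597
t=3: π = [0.2554, 0.4113, 0.3333], E[r] = 3.2338, γ^t·E[r] = 1.109192, running G = 7.600789
t=4: π = [0.2518, 0.4149, 0.3333], E[r] = 3.2446, γ^t·E[r] = 0.779028, running G = 8.379818
t=5: π = [0.2506, 0.4161, 0.3333], E[r] = 3.2482, γ^t·E[r] = 0.545925, running G = 8.925742

G = 8.9257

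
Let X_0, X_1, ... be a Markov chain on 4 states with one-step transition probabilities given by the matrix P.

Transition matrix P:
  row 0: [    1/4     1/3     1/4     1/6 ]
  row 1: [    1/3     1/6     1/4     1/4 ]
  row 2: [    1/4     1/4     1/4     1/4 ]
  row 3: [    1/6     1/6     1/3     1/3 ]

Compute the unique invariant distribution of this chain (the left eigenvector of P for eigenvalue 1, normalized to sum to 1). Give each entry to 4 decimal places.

Balance equations π_j = Σ_i π_i·P[i][j]:
  π_0 = 1/4·π_0 + 1/3·π_1 + 1/4·π_2 + 1/6·π_3
  π_1 = 1/3·π_0 + 1/6·π_1 + 1/4·π_2 + 1/6·π_3
  π_2 = 1/4·π_0 + 1/4·π_1 + 1/4·π_2 + 1/3·π_3
  normalize: π_0 + π_1 + π_2 + π_3 = 1
Solving the linear system gives exactly π = [420/1691, 390/1691, 458/1691, 423/1691].

π = [0.2484, 0.2306, 0.2708, 0.2501]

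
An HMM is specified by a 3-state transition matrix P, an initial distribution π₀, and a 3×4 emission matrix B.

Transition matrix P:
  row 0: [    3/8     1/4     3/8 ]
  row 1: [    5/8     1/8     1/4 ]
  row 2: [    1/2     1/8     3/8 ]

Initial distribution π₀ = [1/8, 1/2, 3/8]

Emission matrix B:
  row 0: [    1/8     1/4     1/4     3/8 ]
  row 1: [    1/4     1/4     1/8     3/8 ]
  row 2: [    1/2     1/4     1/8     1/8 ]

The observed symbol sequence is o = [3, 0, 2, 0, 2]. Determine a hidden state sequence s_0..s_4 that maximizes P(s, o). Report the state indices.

path = [1, 2, 0, 2, 0]

t=0: δ = [4.688e-02, 1.875e-01, 4.688e-02]  (obs o_0=3)
t=1: δ = [1.465e-02, 5.859e-03, 2.344e-02]  ψ = [1, 1, 1]  (obs o_1=0)
t=2: δ = [2.930e-03, 4.578e-04, 1.099e-03]  ψ = [2, 0, 2]  (obs o_2=2)
t=3: δ = [1.373e-04, 1.831e-04, 5.493e-04]  ψ = [0, 0, 0]  (obs o_3=0)
t=4: δ = [6.866e-05, 8.583e-06, 2.575e-05]  ψ = [2, 2, 2]  (obs o_4=2)
backtrack: best end state = 0; path = [1, 2, 0, 2, 0]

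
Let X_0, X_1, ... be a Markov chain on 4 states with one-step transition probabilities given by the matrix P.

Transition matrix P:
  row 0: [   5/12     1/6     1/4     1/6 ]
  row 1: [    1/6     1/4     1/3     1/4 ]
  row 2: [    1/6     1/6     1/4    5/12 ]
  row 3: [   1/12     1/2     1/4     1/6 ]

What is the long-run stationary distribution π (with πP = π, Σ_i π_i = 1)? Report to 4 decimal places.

Balance equations π_j = Σ_i π_i·P[i][j]:
  π_0 = 5/12·π_0 + 1/6·π_1 + 1/6·π_2 + 1/12·π_3
  π_1 = 1/6·π_0 + 1/4·π_1 + 1/6·π_2 + 1/2·π_3
  π_2 = 1/4·π_0 + 1/3·π_1 + 1/4·π_2 + 1/4·π_3
  normalize: π_0 + π_1 + π_2 + π_3 = 1
Solving the linear system gives exactly π = [295/1524, 35/127, 104/381, 131/508].

π = [0.1936, 0.2756, 0.2730, 0.2579]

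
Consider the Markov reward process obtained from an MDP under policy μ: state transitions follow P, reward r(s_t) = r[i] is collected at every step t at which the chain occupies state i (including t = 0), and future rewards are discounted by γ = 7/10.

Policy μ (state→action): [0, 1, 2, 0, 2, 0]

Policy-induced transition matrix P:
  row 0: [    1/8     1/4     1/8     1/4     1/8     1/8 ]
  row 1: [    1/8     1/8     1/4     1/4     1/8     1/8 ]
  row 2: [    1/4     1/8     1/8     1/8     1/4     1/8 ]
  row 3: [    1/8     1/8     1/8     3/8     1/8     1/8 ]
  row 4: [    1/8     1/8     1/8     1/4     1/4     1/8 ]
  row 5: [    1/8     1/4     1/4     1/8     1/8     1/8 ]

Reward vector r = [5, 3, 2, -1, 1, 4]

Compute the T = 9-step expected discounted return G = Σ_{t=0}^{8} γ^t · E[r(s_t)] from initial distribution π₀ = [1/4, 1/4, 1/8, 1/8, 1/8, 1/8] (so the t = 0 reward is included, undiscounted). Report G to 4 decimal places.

t=0: π = [0.2500, 0.2500, 0.1250, 0.1250, 0.1250, 0.1250], E[r] = 2.7500, γ^t·E[r] = 2.750000, running G = 2.750000
t=1: π = [0.1406, 0.1719, 0.1719, 0.2344, 0.1563, 0.1250], E[r] = 1.9844, γ^t·E[r] = 1.389063, running G = 4.139063
t=2: π = [0.1465, 0.1582, 0.1621, 0.2422, 0.1660, 0.1250], E[r] = 1.9551, γ^t·E[r] = 0.957988, running G = 5.097051
t=3: π = [0.1453, 0.1589, 0.1604, 0.2444, 0.1660, 0.1250], E[r] = 1.9456, γ^t·E[r] = 0.667326, running G = 5.764377
t=4: π = [0.1451, 0.1588, 0.1605, 0.2449, 0.1658, 0.1250], E[r] = 1.9435, γ^t·E[r] = 0.466637, running G = 6.231014
t=5: π = [0.1451, 0.1588, 0.1605, 0.2449, 0.1658, 0.1250], E[r] = 1.9434, γ^t·E[r] = 0.326625, running G = 6.557639
t=6: π = [0.1451, 0.1588, 0.1605, 0.2449, 0.1658, 0.1250], E[r] = 1.9434, γ^t·E[r] = 0.228634, running G = 6.786273
t=7: π = [0.1451, 0.1588, 0.1605, 0.2449, 0.1658, 0.1250], E[r] = 1.9434, γ^t·E[r] = 0.160044, running G = 6.946317
t=8: π = [0.1451, 0.1588, 0.1605, 0.2449, 0.1658, 0.1250], E[r] = 1.9434, γ^t·E[r] = 0.112030, running G = 7.058347

G = 7.0583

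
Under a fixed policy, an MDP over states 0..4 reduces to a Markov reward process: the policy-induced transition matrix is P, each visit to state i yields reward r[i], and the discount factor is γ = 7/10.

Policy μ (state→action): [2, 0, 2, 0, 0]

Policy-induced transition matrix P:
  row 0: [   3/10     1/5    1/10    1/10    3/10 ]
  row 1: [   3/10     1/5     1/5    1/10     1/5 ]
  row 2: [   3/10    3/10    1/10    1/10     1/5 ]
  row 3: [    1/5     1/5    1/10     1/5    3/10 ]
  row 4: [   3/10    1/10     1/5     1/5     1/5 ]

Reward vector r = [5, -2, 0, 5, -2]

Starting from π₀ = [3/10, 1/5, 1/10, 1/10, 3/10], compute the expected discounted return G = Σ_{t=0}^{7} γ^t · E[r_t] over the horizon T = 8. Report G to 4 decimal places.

G = 3.7256

t=0: π = [0.3000, 0.2000, 0.1000, 0.1000, 0.3000], E[r] = 1.0000, γ^t·E[r] = 1.000000, running G = 1.000000
t=1: π = [0.2900, 0.1800, 0.1500, 0.1400, 0.2400], E[r] = 1.3100, γ^t·E[r] = 0.917000, running G = 1.917000
t=2: π = [0.2860, 0.1910, 0.1420, 0.1380, 0.2430], E[r] = 1.2520, γ^t·E[r] = 0.613480, running G = 2.530480
t=3: π = [0.2862, 0.1899, 0.1434, 0.1381, 0.2424], E[r] = 1.2569, γ^t·E[r] = 0.431117, running G = 2.961597
t=4: π = [0.2862, 0.1901, 0.1432, 0.1381, 0.2424], E[r] = 1.2561, γ^t·E[r] = 0.301599, running G = 3.263196
t=5: π = [0.2862, 0.1901, 0.1433, 0.1380, 0.2424], E[r] = 1.2562, γ^t·E[r] = 0.211131, running G = 3.474327
t=6: π = [0.2862, 0.1901, 0.1433, 0.1380, 0.2424], E[r] = 1.2562, γ^t·E[r] = 0.147790, running G = 3.622117
t=7: π = [0.2862, 0.1901, 0.1433, 0.1380, 0.2424], E[r] = 1.2562, γ^t·E[r] = 0.103453, running G = 3.725570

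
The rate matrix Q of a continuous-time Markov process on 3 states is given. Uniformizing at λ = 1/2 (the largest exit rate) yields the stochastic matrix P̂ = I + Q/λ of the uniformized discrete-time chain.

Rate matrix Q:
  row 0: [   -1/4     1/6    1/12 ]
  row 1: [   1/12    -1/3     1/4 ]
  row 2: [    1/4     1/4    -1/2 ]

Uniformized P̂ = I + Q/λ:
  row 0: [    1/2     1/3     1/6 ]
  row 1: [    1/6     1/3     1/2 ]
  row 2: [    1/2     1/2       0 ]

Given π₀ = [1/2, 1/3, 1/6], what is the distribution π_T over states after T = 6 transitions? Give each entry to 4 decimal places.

t=0: π = [0.5000, 0.3333, 0.1667]
t=1: π = [0.3889, 0.3611, 0.2500]
t=2: π = [0.3796, 0.3750, 0.2454]
t=3: π = [0.3750, 0.3742, 0.2508]
t=4: π = [0.3753, 0.3751, 0.2496]
t=5: π = [0.3750, 0.3749, 0.2501]
t=6: π = [0.3750, 0.3750, 0.2500]

π = [0.3750, 0.3750, 0.2500]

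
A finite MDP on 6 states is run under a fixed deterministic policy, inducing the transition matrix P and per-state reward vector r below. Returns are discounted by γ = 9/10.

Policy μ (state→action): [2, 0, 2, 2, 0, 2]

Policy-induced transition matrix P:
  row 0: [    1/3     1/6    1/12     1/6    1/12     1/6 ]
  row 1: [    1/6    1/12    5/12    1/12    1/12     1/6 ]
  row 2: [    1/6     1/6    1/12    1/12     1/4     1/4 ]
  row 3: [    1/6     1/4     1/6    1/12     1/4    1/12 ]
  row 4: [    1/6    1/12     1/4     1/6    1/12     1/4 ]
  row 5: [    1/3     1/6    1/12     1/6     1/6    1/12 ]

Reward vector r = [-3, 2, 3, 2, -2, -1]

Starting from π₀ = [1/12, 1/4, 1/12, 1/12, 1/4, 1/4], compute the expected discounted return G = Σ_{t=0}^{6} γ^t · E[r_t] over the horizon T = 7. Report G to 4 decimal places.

G = -0.3450

t=0: π = [0.0833, 0.2500, 0.0833, 0.0833, 0.2500, 0.2500], E[r] = -0.0833, γ^t·E[r] = -0.083333, running G = -0.083333
t=1: π = [0.2222, 0.1319, 0.2153, 0.1319, 0.1319, 0.1667], E[r] = 0.0764, γ^t·E[r] = 0.068750, running G = -0.014583
t=2: π = [0.2315, 0.1557, 0.1603, 0.1267, 0.1551, 0.1707], E[r] = -0.1296, γ^t·E[r] = -0.105000, running G = -0.119583
t=3: π = [0.2337, 0.1513, 0.1716, 0.1298, 0.1454, 0.1682], E[r] = -0.0829, γ^t·E[r] = -0.060469, running G = -0.180052
t=4: π = [0.2336, 0.1528, 0.1688, 0.1289, 0.1476, 0.1683], E[r] = -0.0945, γ^t·E[r] = -0.061997, running G = -0.242049
t=5: π = [0.2337, 0.1524, 0.1696, 0.1291, 0.1470, 0.1683], E[r] = -0.0914, γ^t·E[r] = -0.053964, running G = -0.296014
t=6: π = [0.2337, 0.1525, 0.1694, 0.1291, 0.1471, 0.1683], E[r] = -0.0922, γ^t·E[r] = -0.049021, running G = -0.345035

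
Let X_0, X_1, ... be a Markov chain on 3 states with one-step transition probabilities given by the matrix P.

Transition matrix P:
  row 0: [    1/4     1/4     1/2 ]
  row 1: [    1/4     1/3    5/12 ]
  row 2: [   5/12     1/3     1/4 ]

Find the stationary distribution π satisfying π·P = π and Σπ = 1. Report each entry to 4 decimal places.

Balance equations π_j = Σ_i π_i·P[i][j]:
  π_0 = 1/4·π_0 + 1/4·π_1 + 5/12·π_2
  π_1 = 1/4·π_0 + 1/3·π_1 + 1/3·π_2
  normalize: π_0 + π_1 + π_2 = 1
Solving the linear system gives exactly π = [26/83, 51/166, 63/166].

π = [0.3133, 0.3072, 0.3795]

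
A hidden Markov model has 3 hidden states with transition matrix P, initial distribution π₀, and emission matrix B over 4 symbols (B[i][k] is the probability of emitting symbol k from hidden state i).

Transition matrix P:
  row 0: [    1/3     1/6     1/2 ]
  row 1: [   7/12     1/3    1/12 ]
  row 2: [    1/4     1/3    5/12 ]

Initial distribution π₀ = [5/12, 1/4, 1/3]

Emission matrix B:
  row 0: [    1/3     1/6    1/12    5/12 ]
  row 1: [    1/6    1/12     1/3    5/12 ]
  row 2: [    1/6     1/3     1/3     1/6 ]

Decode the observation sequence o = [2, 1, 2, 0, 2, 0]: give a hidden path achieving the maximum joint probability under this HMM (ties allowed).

path = [2, 2, 1, 0, 2, 0]

t=0: δ = [3.472e-02, 8.333e-02, 1.111e-01]  (obs o_0=2)
t=1: δ = [8.102e-03, 3.086e-03, 1.543e-02]  ψ = [1, 2, 2]  (obs o_1=1)
t=2: δ = [3.215e-04, 1.715e-03, 2.143e-03]  ψ = [2, 2, 2]  (obs o_2=2)
t=3: δ = [3.334e-04, 1.191e-04, 1.488e-04]  ψ = [1, 2, 2]  (obs o_3=0)
t=4: δ = [9.261e-06, 1.852e-05, 5.557e-05]  ψ = [0, 0, 0]  (obs o_4=2)
t=5: δ = [4.631e-06, 3.087e-06, 3.859e-06]  ψ = [2, 2, 2]  (obs o_5=0)
backtrack: best end state = 0; path = [2, 2, 1, 0, 2, 0]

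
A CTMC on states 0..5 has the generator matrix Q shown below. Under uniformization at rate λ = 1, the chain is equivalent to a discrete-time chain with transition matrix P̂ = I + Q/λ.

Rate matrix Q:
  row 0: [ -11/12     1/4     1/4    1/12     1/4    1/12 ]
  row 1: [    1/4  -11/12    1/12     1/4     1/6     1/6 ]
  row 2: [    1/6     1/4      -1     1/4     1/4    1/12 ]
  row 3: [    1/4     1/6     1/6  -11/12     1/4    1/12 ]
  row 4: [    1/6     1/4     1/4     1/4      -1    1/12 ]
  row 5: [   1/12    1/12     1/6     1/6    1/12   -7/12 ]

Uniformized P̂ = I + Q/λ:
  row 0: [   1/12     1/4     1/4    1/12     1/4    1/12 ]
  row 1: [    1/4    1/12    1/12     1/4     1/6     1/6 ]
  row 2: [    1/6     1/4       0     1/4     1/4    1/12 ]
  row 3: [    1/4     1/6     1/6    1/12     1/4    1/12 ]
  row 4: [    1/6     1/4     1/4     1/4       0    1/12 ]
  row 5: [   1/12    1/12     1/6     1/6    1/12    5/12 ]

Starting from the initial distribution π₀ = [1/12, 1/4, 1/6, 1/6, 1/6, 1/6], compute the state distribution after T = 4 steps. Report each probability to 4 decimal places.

π = [0.1702, 0.1801, 0.1541, 0.1793, 0.1683, 0.1479]

t=0: π = [0.0833, 0.2500, 0.1667, 0.1667, 0.1667, 0.1667]
t=1: π = [0.1806, 0.1667, 0.1389, 0.1944, 0.1597, 0.1597]
t=2: π = [0.1684, 0.1794, 0.1580, 0.1742, 0.1696, 0.1505]
t=3: π = [0.1696, 0.1805, 0.1535, 0.1804, 0.1676, 0.1484]
t=4: π = [0.1702, 0.1801, 0.1541, 0.1793, 0.1683, 0.1479]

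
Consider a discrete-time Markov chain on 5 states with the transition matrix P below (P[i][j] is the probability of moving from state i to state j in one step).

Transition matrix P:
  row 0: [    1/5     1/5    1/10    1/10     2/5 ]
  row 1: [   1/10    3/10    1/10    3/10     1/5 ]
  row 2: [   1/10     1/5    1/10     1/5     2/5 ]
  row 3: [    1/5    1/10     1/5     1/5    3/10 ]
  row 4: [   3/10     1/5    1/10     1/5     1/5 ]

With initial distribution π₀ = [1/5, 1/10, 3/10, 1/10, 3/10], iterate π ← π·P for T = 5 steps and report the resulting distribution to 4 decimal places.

π = [0.1963, 0.2000, 0.1200, 0.2004, 0.2833]

t=0: π = [0.2000, 0.1000, 0.3000, 0.1000, 0.3000]
t=1: π = [0.1900, 0.2000, 0.1100, 0.1900, 0.3100]
t=2: π = [0.2000, 0.2010, 0.1190, 0.2010, 0.2790]
t=3: π = [0.1959, 0.2000, 0.1201, 0.2001, 0.2839]
t=4: π = [0.1964, 0.2000, 0.1200, 0.2004, 0.2832]
t=5: π = [0.1963, 0.2000, 0.1200, 0.2004, 0.2833]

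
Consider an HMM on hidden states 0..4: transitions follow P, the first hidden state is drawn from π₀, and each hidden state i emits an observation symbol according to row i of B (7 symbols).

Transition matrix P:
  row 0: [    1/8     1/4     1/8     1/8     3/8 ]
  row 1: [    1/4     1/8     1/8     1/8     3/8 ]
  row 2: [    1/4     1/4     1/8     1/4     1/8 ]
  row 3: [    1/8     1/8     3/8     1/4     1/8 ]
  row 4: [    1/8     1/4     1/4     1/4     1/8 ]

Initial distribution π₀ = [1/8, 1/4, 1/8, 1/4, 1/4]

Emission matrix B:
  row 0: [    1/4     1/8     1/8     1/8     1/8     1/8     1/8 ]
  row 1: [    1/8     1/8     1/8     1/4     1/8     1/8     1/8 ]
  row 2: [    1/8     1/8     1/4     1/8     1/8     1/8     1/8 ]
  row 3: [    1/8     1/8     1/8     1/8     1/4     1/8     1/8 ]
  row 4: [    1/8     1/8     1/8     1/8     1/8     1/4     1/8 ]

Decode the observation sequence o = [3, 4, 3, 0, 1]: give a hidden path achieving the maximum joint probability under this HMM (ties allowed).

t=0: δ = [1.562e-02, 6.250e-02, 1.562e-02, 3.125e-02, 3.125e-02]  (obs o_0=3)
t=1: δ = [1.953e-03, 9.766e-04, 1.465e-03, 1.953e-03, 2.930e-03]  ψ = [1, 1, 3, 1, 1]  (obs o_1=4)
t=2: δ = [4.578e-05, 1.831e-04, 9.155e-05, 9.155e-05, 9.155e-05]  ψ = [2, 4, 3, 4, 0]  (obs o_2=3)
t=3: δ = [1.144e-05, 2.861e-06, 4.292e-06, 2.861e-06, 8.583e-06]  ψ = [1, 1, 3, 1, 1]  (obs o_3=0)
t=4: δ = [1.788e-07, 3.576e-07, 2.682e-07, 2.682e-07, 5.364e-07]  ψ = [0, 0, 4, 4, 0]  (obs o_4=1)
backtrack: best end state = 4; path = [1, 4, 1, 0, 4]

path = [1, 4, 1, 0, 4]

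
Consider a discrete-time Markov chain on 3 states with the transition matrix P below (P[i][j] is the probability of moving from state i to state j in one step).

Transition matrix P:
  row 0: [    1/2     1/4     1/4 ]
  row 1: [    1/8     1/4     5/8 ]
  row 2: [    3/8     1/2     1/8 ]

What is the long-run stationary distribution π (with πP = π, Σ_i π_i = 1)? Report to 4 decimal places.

Balance equations π_j = Σ_i π_i·P[i][j]:
  π_0 = 1/2·π_0 + 1/8·π_1 + 3/8·π_2
  π_1 = 1/4·π_0 + 1/4·π_1 + 1/2·π_2
  normalize: π_0 + π_1 + π_2 = 1
Solving the linear system gives exactly π = [1/3, 1/3, 1/3].

π = [0.3333, 0.3333, 0.3333]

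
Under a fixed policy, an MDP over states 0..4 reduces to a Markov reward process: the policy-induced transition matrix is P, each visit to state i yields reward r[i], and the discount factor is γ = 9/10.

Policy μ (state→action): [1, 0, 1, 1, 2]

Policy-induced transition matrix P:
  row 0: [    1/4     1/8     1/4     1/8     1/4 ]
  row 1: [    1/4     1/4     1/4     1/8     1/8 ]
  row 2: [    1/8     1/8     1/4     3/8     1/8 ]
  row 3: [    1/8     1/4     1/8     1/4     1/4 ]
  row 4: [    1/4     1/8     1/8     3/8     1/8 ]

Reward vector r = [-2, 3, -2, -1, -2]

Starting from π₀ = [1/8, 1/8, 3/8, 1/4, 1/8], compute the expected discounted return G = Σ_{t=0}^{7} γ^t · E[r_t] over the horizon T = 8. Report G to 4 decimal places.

t=0: π = [0.1250, 0.1250, 0.3750, 0.2500, 0.1250], E[r] = -1.1250, γ^t·E[r] = -1.125000, running G = -1.125000
t=1: π = [0.1719, 0.1719, 0.2031, 0.2813, 0.1719], E[r] = -0.8594, γ^t·E[r] = -0.773438, running G = -1.898438
t=2: π = [0.1895, 0.1816, 0.1934, 0.2539, 0.1816], E[r] = -0.8379, γ^t·E[r] = -0.678691, running G = -2.577129
t=3: π = [0.1941, 0.1794, 0.1956, 0.2505, 0.1804], E[r] = -0.8523, γ^t·E[r] = -0.621323, running G = -3.198452
t=4: π = [0.1942, 0.1787, 0.1961, 0.2503, 0.1806], E[r] = -0.8560, γ^t·E[r] = -0.561613, running G = -3.760065
t=5: π = [0.1942, 0.1786, 0.1961, 0.2505, 0.1806], E[r] = -0.8564, γ^t·E[r] = -0.505684, running G = -4.265749
t=6: π = [0.1942, 0.1786, 0.1961, 0.2505, 0.1806], E[r] = -0.8563, γ^t·E[r] = -0.455089, running G = -4.720838
t=7: π = [0.1942, 0.1786, 0.1961, 0.2505, 0.1806], E[r] = -0.8563, γ^t·E[r] = -0.409571, running G = -5.130409

G = -5.1304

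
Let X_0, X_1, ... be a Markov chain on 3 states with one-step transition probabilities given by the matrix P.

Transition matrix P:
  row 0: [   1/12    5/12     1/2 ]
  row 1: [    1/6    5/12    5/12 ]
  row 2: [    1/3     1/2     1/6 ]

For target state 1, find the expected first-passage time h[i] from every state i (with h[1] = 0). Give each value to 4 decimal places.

h = [2.2326, 0.0000, 2.0930]

First-step conditioning: h[1] = 0; for i ≠ 1, h[i] = 1 + Σ_k P[i][k]·h[k].
  h[0] = 1 + 1/12·h[0] + 1/2·h[2]
  h[2] = 1 + 1/3·h[0] + 1/6·h[2]
Solving the 2×2 linear system over states ≠ 1 gives exactly h = [96/43, 0, 90/43] (h[1] = 0 is the target).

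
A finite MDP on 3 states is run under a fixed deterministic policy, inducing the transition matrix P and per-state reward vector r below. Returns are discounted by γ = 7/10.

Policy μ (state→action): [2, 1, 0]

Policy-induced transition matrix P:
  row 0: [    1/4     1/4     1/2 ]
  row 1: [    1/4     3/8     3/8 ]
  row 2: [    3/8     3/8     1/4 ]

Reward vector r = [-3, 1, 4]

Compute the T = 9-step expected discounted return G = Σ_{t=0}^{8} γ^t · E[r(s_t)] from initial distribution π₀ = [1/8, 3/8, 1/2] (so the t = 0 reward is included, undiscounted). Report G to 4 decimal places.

t=0: π = [0.1250, 0.3750, 0.5000], E[r] = 2.0000, γ^t·E[r] = 2.000000, running G = 2.000000
t=1: π = [0.3125, 0.3594, 0.3281], E[r] = 0.7344, γ^t·E[r] = 0.514063, running G = 2.514063
t=2: π = [0.2910, 0.3359, 0.3730], E[r] = 0.9551, γ^t·E[r] = 0.467988, running G = 2.982051
t=3: π = [0.2966, 0.3386, 0.3647], E[r] = 0.9077, γ^t·E[r] = 0.311346, running G = 3.293397
t=4: π = [0.2956, 0.3379, 0.3665], E[r] = 0.9171, γ^t·E[r] = 0.220192, running G = 3.513589
t=5: π = [0.2958, 0.3381, 0.3661], E[r] = 0.9152, γ^t·E[r] = 0.153813, running G = 3.667402
t=6: π = [0.2958, 0.3380, 0.3662], E[r] = 0.9156, γ^t·E[r] = 0.107714, running G = 3.775116
t=7: π = [0.2958, 0.3380, 0.3662], E[r] = 0.9155, γ^t·E[r] = 0.075394, running G = 3.850510
t=8: π = [0.2958, 0.3380, 0.3662], E[r] = 0.9155, γ^t·E[r] = 0.052777, running G = 3.903287

G = 3.9033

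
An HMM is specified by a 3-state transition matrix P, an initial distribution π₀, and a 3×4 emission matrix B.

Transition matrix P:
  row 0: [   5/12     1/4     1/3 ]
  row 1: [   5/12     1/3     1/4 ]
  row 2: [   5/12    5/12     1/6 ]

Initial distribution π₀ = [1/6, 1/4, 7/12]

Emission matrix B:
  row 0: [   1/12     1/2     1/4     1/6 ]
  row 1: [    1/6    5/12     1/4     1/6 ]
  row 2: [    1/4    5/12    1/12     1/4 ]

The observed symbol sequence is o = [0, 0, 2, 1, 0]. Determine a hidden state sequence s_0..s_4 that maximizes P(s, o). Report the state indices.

path = [2, 1, 0, 0, 2]

t=0: δ = [1.389e-02, 4.167e-02, 1.458e-01]  (obs o_0=0)
t=1: δ = [5.064e-03, 1.013e-02, 6.076e-03]  ψ = [2, 2, 2]  (obs o_1=0)
t=2: δ = [1.055e-03, 8.439e-04, 2.110e-04]  ψ = [1, 1, 1]  (obs o_2=2)
t=3: δ = [2.198e-04, 1.172e-04, 1.465e-04]  ψ = [0, 1, 0]  (obs o_3=1)
t=4: δ = [7.631e-06, 1.017e-05, 1.831e-05]  ψ = [0, 2, 0]  (obs o_4=0)
backtrack: best end state = 2; path = [2, 1, 0, 0, 2]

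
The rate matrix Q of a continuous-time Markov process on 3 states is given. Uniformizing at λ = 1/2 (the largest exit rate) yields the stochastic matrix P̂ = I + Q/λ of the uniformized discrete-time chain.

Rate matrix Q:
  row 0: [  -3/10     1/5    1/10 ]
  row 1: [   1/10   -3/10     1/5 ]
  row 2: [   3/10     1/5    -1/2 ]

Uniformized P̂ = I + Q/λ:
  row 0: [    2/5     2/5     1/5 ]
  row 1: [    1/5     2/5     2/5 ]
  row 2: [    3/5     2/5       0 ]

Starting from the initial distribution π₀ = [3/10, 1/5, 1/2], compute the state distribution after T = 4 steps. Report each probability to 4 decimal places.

t=0: π = [0.3000, 0.2000, 0.5000]
t=1: π = [0.4600, 0.4000, 0.1400]
t=2: π = [0.3480, 0.4000, 0.2520]
t=3: π = [0.3704, 0.4000, 0.2296]
t=4: π = [0.3659, 0.4000, 0.2341]

π = [0.3659, 0.4000, 0.2341]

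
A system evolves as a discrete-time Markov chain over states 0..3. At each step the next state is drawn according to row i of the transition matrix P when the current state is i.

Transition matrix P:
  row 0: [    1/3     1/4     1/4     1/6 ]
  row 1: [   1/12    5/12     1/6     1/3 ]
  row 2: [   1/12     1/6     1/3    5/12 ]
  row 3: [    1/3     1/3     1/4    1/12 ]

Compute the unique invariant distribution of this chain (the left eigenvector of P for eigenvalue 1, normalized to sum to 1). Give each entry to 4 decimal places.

Balance equations π_j = Σ_i π_i·P[i][j]:
  π_0 = 1/3·π_0 + 1/12·π_1 + 1/12·π_2 + 1/3·π_3
  π_1 = 1/4·π_0 + 5/12·π_1 + 1/6·π_2 + 1/3·π_3
  π_2 = 1/4·π_0 + 1/6·π_1 + 1/3·π_2 + 1/4·π_3
  normalize: π_0 + π_1 + π_2 + π_3 = 1
Solving the linear system gives exactly π = [275/1398, 421/1398, 343/1398, 359/1398].

π = [0.1967, 0.3011, 0.2454, 0.2568]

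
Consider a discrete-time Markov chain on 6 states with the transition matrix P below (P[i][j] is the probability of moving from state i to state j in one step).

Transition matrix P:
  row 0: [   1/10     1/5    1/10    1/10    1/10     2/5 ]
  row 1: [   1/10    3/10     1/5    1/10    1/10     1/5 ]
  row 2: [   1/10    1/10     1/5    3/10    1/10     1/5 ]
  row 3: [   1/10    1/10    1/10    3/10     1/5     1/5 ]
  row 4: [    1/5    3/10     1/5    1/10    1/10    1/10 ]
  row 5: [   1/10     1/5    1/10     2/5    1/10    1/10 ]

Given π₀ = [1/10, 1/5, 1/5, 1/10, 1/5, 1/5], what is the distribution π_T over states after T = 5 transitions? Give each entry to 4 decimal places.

t=0: π = [0.1000, 0.2000, 0.2000, 0.1000, 0.2000, 0.2000]
t=1: π = [0.1200, 0.2100, 0.1600, 0.2200, 0.1100, 0.1800]
t=2: π = [0.1110, 0.1940, 0.1480, 0.2300, 0.1220, 0.1950]
t=3: π = [0.1122, 0.1938, 0.1464, 0.2341, 0.1230, 0.1905]
t=4: π = [0.1123, 0.1936, 0.1463, 0.2333, 0.1234, 0.1911]
t=5: π = [0.1123, 0.1937, 0.1463, 0.2332, 0.1233, 0.1910]

π = [0.1123, 0.1937, 0.1463, 0.2332, 0.1233, 0.1910]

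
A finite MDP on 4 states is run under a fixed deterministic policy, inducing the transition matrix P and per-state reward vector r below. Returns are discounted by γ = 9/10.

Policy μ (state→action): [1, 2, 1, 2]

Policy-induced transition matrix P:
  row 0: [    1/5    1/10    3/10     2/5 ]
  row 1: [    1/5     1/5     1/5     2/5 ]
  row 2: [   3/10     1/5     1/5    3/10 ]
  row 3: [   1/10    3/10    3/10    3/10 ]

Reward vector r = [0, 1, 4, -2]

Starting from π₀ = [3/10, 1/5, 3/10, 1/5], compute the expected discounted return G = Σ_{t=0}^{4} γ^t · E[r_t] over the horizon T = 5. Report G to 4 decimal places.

G = 2.6496

t=0: π = [0.3000, 0.2000, 0.3000, 0.2000], E[r] = 1.0000, γ^t·E[r] = 1.000000, running G = 1.000000
t=1: π = [0.2100, 0.1900, 0.2500, 0.3500], E[r] = 0.4900, γ^t·E[r] = 0.441000, running G = 1.441000
t=2: π = [0.1900, 0.2140, 0.2560, 0.3400], E[r] = 0.5580, γ^t·E[r] = 0.451980, running G = 1.892980
t=3: π = [0.1916, 0.2150, 0.2530, 0.3404], E[r] = 0.5462, γ^t·E[r] = 0.398180, running G = 2.291160
t=4: π = [0.1913, 0.2149, 0.2532, 0.3407], E[r] = 0.5464, γ^t·E[r] = 0.358467, running G = 2.649627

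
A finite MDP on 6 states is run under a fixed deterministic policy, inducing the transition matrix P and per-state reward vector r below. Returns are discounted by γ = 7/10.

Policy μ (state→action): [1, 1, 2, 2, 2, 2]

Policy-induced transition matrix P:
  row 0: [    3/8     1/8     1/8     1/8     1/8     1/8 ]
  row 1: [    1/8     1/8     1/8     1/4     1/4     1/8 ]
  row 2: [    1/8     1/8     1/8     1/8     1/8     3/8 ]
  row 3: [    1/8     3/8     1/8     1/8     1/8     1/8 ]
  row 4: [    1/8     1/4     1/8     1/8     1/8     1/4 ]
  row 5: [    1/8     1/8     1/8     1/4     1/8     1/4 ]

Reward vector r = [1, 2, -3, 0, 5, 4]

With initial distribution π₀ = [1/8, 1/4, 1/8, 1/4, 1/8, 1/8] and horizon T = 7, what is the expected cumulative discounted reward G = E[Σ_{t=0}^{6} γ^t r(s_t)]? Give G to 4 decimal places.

G = 4.9004

t=0: π = [0.1250, 0.2500, 0.1250, 0.2500, 0.1250, 0.1250], E[r] = 1.3750, γ^t·E[r] = 1.375000, running G = 1.375000
t=1: π = [0.1563, 0.2031, 0.1250, 0.1719, 0.1563, 0.1875], E[r] = 1.7188, γ^t·E[r] = 1.203125, running G = 2.578125
t=2: π = [0.1641, 0.1875, 0.1250, 0.1738, 0.1504, 0.1992], E[r] = 1.7129, γ^t·E[r] = 0.839316, running G = 3.417441
t=3: π = [0.1660, 0.1873, 0.1250, 0.1733, 0.1484, 0.2000], E[r] = 1.7075, γ^t·E[r] = 0.585679, running G = 4.003121
t=4: π = [0.1665, 0.1869, 0.1250, 0.1734, 0.1484, 0.1998], E[r] = 1.7065, γ^t·E[r] = 0.409734, running G = 4.412854
t=5: π = [0.1666, 0.1869, 0.1250, 0.1733, 0.1484, 0.1998], E[r] = 1.7063, γ^t·E[r] = 0.286784, running G = 4.699638
t=6: π = [0.1667, 0.1869, 0.1250, 0.1733, 0.1484, 0.1998], E[r] = 1.7063, γ^t·E[r] = 0.200744, running G = 4.900382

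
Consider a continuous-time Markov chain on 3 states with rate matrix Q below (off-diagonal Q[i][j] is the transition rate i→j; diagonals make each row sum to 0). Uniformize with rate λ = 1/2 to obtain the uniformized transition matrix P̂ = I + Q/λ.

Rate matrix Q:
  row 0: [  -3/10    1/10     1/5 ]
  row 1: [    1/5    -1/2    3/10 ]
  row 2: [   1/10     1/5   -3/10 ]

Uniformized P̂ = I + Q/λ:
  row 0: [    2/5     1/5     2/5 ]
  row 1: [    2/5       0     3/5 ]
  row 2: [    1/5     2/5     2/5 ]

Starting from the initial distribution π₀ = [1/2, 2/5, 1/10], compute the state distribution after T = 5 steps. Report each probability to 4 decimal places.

π = [0.3107, 0.2404, 0.4489]

t=0: π = [0.5000, 0.4000, 0.1000]
t=1: π = [0.3800, 0.1400, 0.4800]
t=2: π = [0.3040, 0.2680, 0.4280]
t=3: π = [0.3144, 0.2320, 0.4536]
t=4: π = [0.3093, 0.2443, 0.4464]
t=5: π = [0.3107, 0.2404, 0.4489]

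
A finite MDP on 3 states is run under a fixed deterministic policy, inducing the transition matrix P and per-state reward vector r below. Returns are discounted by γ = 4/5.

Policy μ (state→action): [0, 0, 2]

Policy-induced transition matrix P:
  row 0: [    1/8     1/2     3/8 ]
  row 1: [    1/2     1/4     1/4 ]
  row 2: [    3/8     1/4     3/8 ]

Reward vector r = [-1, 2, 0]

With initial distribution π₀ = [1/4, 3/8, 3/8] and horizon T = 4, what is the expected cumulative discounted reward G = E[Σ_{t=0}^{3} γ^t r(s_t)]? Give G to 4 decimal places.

G = 1.1068

t=0: π = [0.2500, 0.3750, 0.3750], E[r] = 0.5000, γ^t·E[r] = 0.500000, running G = 0.500000
t=1: π = [0.3594, 0.3125, 0.3281], E[r] = 0.2656, γ^t·E[r] = 0.212500, running G = 0.712500
t=2: π = [0.3242, 0.3398, 0.3359], E[r] = 0.3555, γ^t·E[r] = 0.227500, running G = 0.940000
t=3: π = [0.3364, 0.3311, 0.3325], E[r] = 0.3257, γ^t·E[r] = 0.166750, running G = 1.106750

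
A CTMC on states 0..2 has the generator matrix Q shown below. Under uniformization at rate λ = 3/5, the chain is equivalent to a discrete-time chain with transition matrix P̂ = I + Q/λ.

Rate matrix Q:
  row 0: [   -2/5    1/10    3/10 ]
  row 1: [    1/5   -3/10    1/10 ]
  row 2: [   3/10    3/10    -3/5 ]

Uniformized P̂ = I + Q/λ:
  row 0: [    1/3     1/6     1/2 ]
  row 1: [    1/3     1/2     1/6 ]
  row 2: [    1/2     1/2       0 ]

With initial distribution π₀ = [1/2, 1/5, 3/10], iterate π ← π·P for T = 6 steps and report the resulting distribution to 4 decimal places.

t=0: π = [0.5000, 0.2000, 0.3000]
t=1: π = [0.3833, 0.3333, 0.2833]
t=2: π = [0.3806, 0.3722, 0.2472]
t=3: π = [0.3745, 0.3731, 0.2523]
t=4: π = [0.3754, 0.3752, 0.2495]
t=5: π = [0.3749, 0.3749, 0.2502]
t=6: π = [0.3750, 0.3750, 0.2499]

π = [0.3750, 0.3750, 0.2499]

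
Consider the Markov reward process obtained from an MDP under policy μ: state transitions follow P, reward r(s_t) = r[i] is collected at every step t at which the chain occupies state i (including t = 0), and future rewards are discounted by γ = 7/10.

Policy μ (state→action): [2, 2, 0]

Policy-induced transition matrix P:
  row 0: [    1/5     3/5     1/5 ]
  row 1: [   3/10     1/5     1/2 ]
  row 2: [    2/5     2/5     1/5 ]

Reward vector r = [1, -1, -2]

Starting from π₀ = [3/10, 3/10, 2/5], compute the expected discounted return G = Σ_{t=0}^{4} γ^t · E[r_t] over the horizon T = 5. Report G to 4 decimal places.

G = -2.0384

t=0: π = [0.3000, 0.3000, 0.4000], E[r] = -0.8000, γ^t·E[r] = -0.800000, running G = -0.800000
t=1: π = [0.3100, 0.4000, 0.2900], E[r] = -0.6700, γ^t·E[r] = -0.469000, running G = -1.269000
t=2: π = [0.2980, 0.3820, 0.3200], E[r] = -0.7240, γ^t·E[r] = -0.354760, running G = -1.623760
t=3: π = [0.3022, 0.3832, 0.3146], E[r] = -0.7102, γ^t·E[r] = -0.243599, running G = -1.867359
t=4: π = [0.3012, 0.3838, 0.3150], E[r] = -0.7125, γ^t·E[r] = -0.171066, running G = -2.038425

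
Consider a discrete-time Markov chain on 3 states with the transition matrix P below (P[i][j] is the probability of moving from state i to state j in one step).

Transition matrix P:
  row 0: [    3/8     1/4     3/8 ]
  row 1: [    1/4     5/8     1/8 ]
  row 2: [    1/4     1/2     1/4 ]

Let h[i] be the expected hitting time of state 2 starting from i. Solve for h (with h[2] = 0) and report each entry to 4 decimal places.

h = [3.6364, 5.0909, 0.0000]

First-step conditioning: h[2] = 0; for i ≠ 2, h[i] = 1 + Σ_k P[i][k]·h[k].
  h[0] = 1 + 3/8·h[0] + 1/4·h[1]
  h[1] = 1 + 1/4·h[0] + 5/8·h[1]
Solving the 2×2 linear system over states ≠ 2 gives exactly h = [40/11, 56/11, 0] (h[2] = 0 is the target).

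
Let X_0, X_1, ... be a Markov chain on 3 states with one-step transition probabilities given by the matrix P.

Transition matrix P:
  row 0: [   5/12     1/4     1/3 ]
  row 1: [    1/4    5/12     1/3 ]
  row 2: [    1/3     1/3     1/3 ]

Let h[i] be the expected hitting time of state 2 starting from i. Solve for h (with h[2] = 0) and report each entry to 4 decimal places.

First-step conditioning: h[2] = 0; for i ≠ 2, h[i] = 1 + Σ_k P[i][k]·h[k].
  h[0] = 1 + 5/12·h[0] + 1/4·h[1]
  h[1] = 1 + 1/4·h[0] + 5/12·h[1]
Solving the 2×2 linear system over states ≠ 2 gives exactly h = [3, 3, 0] (h[2] = 0 is the target).

h = [3.0000, 3.0000, 0.0000]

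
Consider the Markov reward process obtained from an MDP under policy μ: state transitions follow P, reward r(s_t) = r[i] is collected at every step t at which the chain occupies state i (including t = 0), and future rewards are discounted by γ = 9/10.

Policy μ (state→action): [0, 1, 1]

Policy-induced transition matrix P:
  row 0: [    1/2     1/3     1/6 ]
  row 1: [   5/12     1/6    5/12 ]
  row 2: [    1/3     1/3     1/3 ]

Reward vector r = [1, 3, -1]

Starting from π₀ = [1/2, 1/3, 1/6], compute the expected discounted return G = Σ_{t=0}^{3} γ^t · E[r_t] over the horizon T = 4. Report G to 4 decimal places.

t=0: π = [0.5000, 0.3333, 0.1667], E[r] = 1.3333, γ^t·E[r] = 1.333333, running G = 1.333333
t=1: π = [0.4444, 0.2778, 0.2778], E[r] = 1.0000, γ^t·E[r] = 0.900000, running G = 2.233333
t=2: π = [0.4306, 0.2870, 0.2824], E[r] = 1.0093, γ^t·E[r] = 0.817500, running G = 3.050833
t=3: π = [0.4290, 0.2855, 0.2855], E[r] = 1.0000, γ^t·E[r] = 0.729000, running G = 3.779833

G = 3.7798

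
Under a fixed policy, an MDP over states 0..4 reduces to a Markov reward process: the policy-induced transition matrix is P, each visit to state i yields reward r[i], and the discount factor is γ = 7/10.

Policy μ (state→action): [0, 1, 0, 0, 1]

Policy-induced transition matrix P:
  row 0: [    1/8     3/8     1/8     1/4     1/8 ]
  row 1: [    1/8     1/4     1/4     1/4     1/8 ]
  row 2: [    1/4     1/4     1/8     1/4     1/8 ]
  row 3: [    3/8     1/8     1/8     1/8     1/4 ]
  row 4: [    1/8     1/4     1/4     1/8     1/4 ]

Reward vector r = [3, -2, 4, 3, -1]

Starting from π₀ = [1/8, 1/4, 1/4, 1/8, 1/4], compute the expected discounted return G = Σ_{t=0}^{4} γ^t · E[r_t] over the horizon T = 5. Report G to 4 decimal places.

G = 3.2122

t=0: π = [0.1250, 0.2500, 0.2500, 0.1250, 0.2500], E[r] = 1.0000, γ^t·E[r] = 1.000000, running G = 1.000000
t=1: π = [0.1875, 0.2500, 0.1875, 0.2031, 0.1719], E[r] = 1.2500, γ^t·E[r] = 0.875000, running G = 1.875000
t=2: π = [0.1992, 0.2480, 0.1777, 0.2031, 0.1719], E[r] = 1.2500, γ^t·E[r] = 0.612500, running G = 2.487500
t=3: π = [0.1980, 0.2495, 0.1775, 0.2031, 0.1719], E[r] = 1.2424, γ^t·E[r] = 0.426154, running G = 2.913654
t=4: π = [0.1980, 0.2494, 0.1777, 0.2031, 0.1719], E[r] = 1.2434, γ^t·E[r] = 0.298535, running G = 3.212189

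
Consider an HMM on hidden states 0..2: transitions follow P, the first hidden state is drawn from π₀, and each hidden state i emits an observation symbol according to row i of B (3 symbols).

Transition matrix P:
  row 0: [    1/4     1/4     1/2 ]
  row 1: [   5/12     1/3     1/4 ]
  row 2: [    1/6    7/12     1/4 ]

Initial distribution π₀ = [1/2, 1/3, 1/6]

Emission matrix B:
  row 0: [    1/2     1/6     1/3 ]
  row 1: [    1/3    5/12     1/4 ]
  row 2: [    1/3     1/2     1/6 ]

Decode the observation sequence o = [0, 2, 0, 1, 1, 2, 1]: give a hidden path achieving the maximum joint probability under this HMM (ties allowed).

t=0: δ = [2.500e-01, 1.111e-01, 5.556e-02]  (obs o_0=0)
t=1: δ = [2.083e-02, 1.562e-02, 2.083e-02]  ψ = [0, 0, 0]  (obs o_1=2)
t=2: δ = [3.255e-03, 4.051e-03, 3.472e-03]  ψ = [1, 2, 0]  (obs o_2=0)
t=3: δ = [2.813e-04, 8.439e-04, 8.138e-04]  ψ = [1, 2, 0]  (obs o_3=1)
t=4: δ = [5.861e-05, 1.978e-04, 1.055e-04]  ψ = [1, 2, 1]  (obs o_4=1)
t=5: δ = [2.747e-05, 1.648e-05, 8.242e-06]  ψ = [1, 1, 1]  (obs o_5=2)
t=6: δ = [1.145e-06, 2.862e-06, 6.868e-06]  ψ = [0, 0, 0]  (obs o_6=1)
backtrack: best end state = 2; path = [0, 1, 0, 2, 1, 0, 2]

path = [0, 1, 0, 2, 1, 0, 2]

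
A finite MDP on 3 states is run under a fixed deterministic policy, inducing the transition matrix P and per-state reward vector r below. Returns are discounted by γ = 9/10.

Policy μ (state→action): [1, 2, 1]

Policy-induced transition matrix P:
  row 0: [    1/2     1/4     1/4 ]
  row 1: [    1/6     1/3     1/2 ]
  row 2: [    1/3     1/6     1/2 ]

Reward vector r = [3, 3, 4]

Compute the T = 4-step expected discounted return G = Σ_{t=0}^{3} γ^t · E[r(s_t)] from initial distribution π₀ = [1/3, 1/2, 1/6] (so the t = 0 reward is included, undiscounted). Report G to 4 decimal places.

G = 11.5047

t=0: π = [0.3333, 0.5000, 0.1667], E[r] = 3.1667, γ^t·E[r] = 3.166667, running G = 3.166667
t=1: π = [0.3056, 0.2778, 0.4167], E[r] = 3.4167, γ^t·E[r] = 3.075000, running G = 6.241667
t=2: π = [0.3380, 0.2384, 0.4236], E[r] = 3.4236, γ^t·E[r] = 2.773125, running G = 9.014792
t=3: π = [0.3499, 0.2346, 0.4155], E[r] = 3.4155, γ^t·E[r] = 2.489906, running G = 11.504698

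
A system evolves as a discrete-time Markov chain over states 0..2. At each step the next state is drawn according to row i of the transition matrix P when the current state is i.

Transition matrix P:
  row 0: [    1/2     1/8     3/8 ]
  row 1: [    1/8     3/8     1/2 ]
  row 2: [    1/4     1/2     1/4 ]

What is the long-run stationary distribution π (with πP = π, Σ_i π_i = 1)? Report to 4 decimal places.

π = [0.2745, 0.3529, 0.3725]

Balance equations π_j = Σ_i π_i·P[i][j]:
  π_0 = 1/2·π_0 + 1/8·π_1 + 1/4·π_2
  π_1 = 1/8·π_0 + 3/8·π_1 + 1/2·π_2
  normalize: π_0 + π_1 + π_2 = 1
Solving the linear system gives exactly π = [14/51, 6/17, 19/51].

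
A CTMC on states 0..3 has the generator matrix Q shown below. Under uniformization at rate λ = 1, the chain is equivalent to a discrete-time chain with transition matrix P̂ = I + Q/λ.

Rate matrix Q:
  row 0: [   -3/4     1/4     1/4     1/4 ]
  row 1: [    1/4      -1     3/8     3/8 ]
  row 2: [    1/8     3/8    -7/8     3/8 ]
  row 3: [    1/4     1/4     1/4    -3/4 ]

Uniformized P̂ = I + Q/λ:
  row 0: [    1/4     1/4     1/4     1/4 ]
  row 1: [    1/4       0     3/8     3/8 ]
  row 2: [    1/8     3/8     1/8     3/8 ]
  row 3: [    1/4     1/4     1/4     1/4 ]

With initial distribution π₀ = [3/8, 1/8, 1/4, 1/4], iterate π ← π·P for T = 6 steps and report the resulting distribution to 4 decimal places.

π = [0.2191, 0.2246, 0.2472, 0.3090]

t=0: π = [0.3750, 0.1250, 0.2500, 0.2500]
t=1: π = [0.2188, 0.2500, 0.2344, 0.2969]
t=2: π = [0.2207, 0.2168, 0.2520, 0.3105]
t=3: π = [0.2185, 0.2273, 0.2456, 0.3086]
t=4: π = [0.2193, 0.2239, 0.2477, 0.3091]
t=5: π = [0.2190, 0.2250, 0.2470, 0.3089]
t=6: π = [0.2191, 0.2246, 0.2472, 0.3090]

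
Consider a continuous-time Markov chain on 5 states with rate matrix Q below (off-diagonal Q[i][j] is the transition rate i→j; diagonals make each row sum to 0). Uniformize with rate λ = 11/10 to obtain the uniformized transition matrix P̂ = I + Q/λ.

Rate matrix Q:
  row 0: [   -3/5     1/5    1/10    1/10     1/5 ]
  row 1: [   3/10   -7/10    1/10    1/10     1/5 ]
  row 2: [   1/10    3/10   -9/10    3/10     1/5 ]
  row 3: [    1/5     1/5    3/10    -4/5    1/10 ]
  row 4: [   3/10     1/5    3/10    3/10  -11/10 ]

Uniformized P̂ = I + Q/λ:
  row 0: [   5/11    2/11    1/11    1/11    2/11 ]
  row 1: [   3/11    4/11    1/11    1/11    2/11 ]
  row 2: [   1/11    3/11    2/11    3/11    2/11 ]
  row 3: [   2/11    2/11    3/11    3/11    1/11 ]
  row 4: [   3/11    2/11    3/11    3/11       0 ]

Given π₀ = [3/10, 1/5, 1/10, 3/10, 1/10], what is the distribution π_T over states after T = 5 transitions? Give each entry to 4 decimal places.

π = [0.2770, 0.2404, 0.1638, 0.1787, 0.1401]

t=0: π = [0.3000, 0.2000, 0.1000, 0.3000, 0.1000]
t=1: π = [0.2818, 0.2273, 0.1727, 0.1818, 0.1364]
t=2: π = [0.2760, 0.2388, 0.1645, 0.1802, 0.1405]
t=3: π = [0.2766, 0.2402, 0.1642, 0.1791, 0.1399]
t=4: π = [0.2769, 0.2404, 0.1638, 0.1788, 0.1401]
t=5: π = [0.2770, 0.2404, 0.1638, 0.1787, 0.1401]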